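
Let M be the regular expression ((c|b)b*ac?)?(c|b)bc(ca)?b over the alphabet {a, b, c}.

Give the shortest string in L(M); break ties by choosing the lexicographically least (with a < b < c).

By inspection of the expression, no string of length less than 4 matches, and bbcb is the lexicographically first match of length 4.

bbcb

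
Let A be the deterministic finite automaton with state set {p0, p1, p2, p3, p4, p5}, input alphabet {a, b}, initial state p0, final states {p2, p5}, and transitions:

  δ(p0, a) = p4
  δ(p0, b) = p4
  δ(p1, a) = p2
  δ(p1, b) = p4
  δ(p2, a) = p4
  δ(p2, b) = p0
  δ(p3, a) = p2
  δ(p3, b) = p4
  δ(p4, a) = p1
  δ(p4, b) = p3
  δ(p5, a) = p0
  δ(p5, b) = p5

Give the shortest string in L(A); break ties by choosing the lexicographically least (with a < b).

A breadth-first search from p0 reaches an accepting state first via the path p0 → p4 → p1 → p2 on input aaa.
No string of length < 3 is accepted (BFS exhausts all shorter strings without reaching an accepting state), and aaa is the lexicographically least accepting string of length 3.

aaa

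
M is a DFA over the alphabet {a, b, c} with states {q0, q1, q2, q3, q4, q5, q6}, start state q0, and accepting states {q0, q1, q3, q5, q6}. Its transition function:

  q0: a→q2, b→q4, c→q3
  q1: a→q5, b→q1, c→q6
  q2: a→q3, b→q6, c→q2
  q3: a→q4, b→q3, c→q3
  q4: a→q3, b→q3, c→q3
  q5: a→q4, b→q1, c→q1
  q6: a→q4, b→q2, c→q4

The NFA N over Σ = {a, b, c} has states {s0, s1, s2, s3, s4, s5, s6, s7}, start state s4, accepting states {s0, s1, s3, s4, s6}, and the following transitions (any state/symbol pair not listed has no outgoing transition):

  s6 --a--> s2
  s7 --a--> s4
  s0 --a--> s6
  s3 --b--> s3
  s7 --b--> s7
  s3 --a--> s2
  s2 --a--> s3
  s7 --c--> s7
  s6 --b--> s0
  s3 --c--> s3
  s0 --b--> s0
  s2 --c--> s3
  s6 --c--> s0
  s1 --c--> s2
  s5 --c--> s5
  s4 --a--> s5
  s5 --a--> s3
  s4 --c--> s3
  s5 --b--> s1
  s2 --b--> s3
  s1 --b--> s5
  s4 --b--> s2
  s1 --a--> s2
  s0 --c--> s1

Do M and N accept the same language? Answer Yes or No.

Yes

Exploring the product automaton M × N from the start pair (q0, s4), following both machines on each input symbol, reaches 5 state pairs: (q0, s4), (q2, s5), (q4, s2), (q3, s3), (q6, s1).
M accepts in {q0, q1, q3, q5, q6} and N accepts in {s0, s1, s3, s4, s6}. In every reachable pair the two components are either both accepting — (q0, s4), (q3, s3), (q6, s1) — or both non-accepting, so no string is accepted by exactly one of the machines: L(M) \ L(N) and L(N) \ L(M) are both empty.
Hence every string is accepted by M iff it is accepted by N, and the two languages coincide.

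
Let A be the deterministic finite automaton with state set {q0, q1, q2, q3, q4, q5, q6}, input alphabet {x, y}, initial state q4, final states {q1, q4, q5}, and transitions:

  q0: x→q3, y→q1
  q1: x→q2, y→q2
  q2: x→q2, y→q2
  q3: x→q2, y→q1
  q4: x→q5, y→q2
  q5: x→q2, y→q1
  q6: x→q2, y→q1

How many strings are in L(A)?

3

The useful subgraph on states {q1, q4, q5} is acyclic, so L(A) is finite; the longest accepting path visits 3 useful states, giving maximum string length 2.
Counting accepting paths from q4 by length: 1 of length 0, 1 of length 1, 1 of length 2. Total 3.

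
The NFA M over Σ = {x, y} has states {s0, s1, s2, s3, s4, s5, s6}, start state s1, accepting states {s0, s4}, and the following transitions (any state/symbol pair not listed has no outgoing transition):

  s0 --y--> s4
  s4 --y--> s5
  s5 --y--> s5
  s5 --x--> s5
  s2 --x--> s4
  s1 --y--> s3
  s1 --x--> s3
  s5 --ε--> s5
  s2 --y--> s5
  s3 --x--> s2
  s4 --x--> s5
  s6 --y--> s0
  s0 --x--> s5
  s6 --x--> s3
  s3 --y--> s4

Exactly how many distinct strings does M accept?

4

The useful subgraph on states {s1, s2, s3, s4} is acyclic, so L(M) is finite; the longest accepting path visits 4 useful states, giving maximum string length 3.
Counting accepting paths from s1 by length: 2 of length 2, 2 of length 3. Total 4.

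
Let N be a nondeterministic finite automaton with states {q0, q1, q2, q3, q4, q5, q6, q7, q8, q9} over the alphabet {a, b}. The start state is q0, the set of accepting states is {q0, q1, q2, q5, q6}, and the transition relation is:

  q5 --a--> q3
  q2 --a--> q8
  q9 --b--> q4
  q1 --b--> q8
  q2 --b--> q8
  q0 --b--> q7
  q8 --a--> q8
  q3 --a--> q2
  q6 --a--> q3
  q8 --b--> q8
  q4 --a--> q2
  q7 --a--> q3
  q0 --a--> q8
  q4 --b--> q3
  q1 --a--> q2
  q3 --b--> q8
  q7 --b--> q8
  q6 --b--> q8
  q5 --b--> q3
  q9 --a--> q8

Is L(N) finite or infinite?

finite

The useful states (reachable from q0 and able to reach an accepting state) are {q0, q2, q3, q7}.
Restricted to these states the transition graph has no cycle, so every accepting path has bounded length and L is finite.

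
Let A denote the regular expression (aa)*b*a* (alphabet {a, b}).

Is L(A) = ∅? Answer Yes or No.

No

The empty string ε matches the expression, so it belongs to L(A).
Since L(A) contains at least one string, it is not empty.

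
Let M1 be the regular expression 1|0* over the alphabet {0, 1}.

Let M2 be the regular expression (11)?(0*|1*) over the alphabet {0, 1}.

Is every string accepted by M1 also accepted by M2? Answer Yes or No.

Converting the expression M1 to a DFA (subset construction, then merging equivalent states) gives the minimal DFA with states {r0, r1, r2, r3}, start state r0, accepting states {r0, r1, r2} and transitions r0: 0→r1, 1→r2; r1: 0→r1, 1→r3; r2: 0→r3, 1→r3; r3: 0→r3, 1→r3.
Converting the expression M2 to a DFA (subset construction, then merging equivalent states) gives the minimal DFA with states {t0, t1, t2, t3, t4, t5}, start state t0, accepting states {t0, t1, t2, t4, t5} and transitions t0: 0→t1, 1→t2; t1: 0→t1, 1→t3; t2: 0→t3, 1→t4; t3: 0→t3, 1→t3; t4: 0→t1, 1→t5; t5: 0→t3, 1→t5.
Exploring the product automaton M1 × M2 from the start pair (r0, t0), following both machines on each input symbol, reaches 7 state pairs: (r0, t0), (r1, t1), (r2, t2), (r3, t3), (r3, t4), (r3, t1), (r3, t5).
M1 accepts in {r0, r1, r2} and M2 accepts in {t0, t1, t2, t4, t5}. The reachable pairs whose M1-component is accepting are (r0, t0), (r1, t1), (r2, t2); in each of them the M2-component is accepting too, so the product for L(M1) \ L(M2) (M1-component accepting, M2-component rejecting) has no reachable accepting pair and the difference is empty.
Hence every string in L(M1) is also in L(M2).

Yes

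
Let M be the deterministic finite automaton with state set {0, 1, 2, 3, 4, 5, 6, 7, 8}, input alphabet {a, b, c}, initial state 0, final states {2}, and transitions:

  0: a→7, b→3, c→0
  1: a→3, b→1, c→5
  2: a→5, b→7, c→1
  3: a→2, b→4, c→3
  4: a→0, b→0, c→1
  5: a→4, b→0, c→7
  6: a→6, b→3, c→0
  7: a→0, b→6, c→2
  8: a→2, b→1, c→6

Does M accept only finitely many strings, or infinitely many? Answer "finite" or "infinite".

infinite

State 0 is reachable from the start and can reach an accepting state, and it lies on the cycle 0 → 0.
Traversing that cycle any number of times yields accepted strings of unbounded length, so the language is infinite.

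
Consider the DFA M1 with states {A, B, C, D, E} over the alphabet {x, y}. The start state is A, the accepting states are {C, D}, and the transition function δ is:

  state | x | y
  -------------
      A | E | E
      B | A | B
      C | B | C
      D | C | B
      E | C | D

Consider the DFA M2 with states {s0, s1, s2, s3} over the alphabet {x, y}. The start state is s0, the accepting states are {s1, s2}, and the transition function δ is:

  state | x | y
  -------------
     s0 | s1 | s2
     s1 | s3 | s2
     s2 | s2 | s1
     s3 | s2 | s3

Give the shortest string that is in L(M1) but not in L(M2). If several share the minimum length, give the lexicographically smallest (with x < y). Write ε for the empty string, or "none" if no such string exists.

The string xx is accepted by M1 but not by M2.
No shorter string lies in the difference, and xx is the lexicographically first length-2 string in L(M1) \ L(M2).

xx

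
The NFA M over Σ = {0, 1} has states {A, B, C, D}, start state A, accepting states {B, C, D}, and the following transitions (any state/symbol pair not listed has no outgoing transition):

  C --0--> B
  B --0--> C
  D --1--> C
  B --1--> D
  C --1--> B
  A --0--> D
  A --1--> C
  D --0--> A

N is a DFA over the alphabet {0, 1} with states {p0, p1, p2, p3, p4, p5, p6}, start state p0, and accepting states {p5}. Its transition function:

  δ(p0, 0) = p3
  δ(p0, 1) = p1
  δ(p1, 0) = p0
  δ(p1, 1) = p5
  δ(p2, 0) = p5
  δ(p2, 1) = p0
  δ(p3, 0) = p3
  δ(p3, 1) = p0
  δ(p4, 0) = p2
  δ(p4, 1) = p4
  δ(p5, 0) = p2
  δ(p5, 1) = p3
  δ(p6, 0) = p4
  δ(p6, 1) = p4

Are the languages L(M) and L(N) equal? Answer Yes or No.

The string 0 is accepted by M but rejected by N.
So L(M) ≠ L(N).

No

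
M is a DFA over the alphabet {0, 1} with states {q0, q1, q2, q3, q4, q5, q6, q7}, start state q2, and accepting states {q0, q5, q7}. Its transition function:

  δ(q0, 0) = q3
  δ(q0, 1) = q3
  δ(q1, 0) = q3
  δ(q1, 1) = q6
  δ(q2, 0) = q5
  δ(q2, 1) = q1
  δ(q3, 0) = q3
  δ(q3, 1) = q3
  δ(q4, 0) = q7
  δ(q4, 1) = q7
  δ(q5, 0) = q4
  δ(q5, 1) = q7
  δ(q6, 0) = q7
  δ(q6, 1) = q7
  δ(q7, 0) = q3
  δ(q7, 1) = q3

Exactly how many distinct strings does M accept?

6

The useful subgraph on states {q1, q2, q4, q5, q6, q7} is acyclic, so L(M) is finite; the longest accepting path visits 4 useful states, giving maximum string length 3.
Counting accepting paths from q2 by length: 1 of length 1, 1 of length 2, 4 of length 3. Total 6.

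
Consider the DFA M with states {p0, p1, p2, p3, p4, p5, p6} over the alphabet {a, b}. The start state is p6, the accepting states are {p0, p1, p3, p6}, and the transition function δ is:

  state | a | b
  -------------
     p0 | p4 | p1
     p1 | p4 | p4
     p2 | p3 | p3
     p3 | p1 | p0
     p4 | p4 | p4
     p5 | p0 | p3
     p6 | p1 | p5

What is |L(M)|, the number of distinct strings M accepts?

8

The useful subgraph on states {p0, p1, p3, p5, p6} is acyclic, so L(M) is finite; the longest accepting path visits 5 useful states, giving maximum string length 4.
Counting accepting paths from p6 by length: 1 of length 0, 1 of length 1, 2 of length 2, 3 of length 3, 1 of length 4. Total 8.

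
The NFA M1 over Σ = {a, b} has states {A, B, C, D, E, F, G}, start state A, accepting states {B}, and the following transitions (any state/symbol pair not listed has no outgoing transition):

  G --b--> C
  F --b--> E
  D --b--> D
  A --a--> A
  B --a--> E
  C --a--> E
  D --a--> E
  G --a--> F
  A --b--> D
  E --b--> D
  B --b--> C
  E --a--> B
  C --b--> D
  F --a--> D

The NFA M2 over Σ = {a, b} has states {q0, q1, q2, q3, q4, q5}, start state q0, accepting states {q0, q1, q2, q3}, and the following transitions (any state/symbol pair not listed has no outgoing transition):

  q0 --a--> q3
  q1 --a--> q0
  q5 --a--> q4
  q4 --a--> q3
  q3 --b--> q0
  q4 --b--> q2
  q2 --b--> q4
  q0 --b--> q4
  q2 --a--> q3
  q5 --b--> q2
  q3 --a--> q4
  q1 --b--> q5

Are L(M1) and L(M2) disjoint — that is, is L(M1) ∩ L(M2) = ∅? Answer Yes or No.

Exploring the product automaton M1 × M2 from the start pair (A, q0), following both machines on each input symbol, reaches 9 state pairs: (A, q0), (A, q3), (D, q4), (A, q4), (D, q0), (E, q3), (D, q2), (B, q4), (C, q2).
M1 accepts in {B} and M2 accepts in {q0, q1, q2, q3}; no reachable pair has both components accepting, so no string drives both machines to acceptance simultaneously and L(M1) ∩ L(M2) = ∅.
So no string is accepted by both, and the intersection is empty.

Yes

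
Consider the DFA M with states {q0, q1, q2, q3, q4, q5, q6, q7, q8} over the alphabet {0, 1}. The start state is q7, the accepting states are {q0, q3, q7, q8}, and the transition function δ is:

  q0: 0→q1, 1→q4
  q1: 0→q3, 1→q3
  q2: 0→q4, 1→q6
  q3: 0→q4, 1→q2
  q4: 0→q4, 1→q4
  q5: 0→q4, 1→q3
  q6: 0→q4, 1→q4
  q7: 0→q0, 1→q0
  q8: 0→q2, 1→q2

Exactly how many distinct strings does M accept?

The useful subgraph on states {q0, q1, q3, q7} is acyclic, so L(M) is finite; the longest accepting path visits 4 useful states, giving maximum string length 3.
Counting accepting paths from q7 by length: 1 of length 0, 2 of length 1, 4 of length 3. Total 7.

7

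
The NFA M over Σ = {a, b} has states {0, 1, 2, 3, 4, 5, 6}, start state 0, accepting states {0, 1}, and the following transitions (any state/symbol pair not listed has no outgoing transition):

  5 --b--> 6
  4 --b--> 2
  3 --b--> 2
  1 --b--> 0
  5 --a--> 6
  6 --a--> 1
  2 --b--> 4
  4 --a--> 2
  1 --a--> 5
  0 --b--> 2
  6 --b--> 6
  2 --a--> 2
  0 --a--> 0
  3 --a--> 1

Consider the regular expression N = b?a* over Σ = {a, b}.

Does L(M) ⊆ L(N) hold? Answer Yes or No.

Converting the expression N to a DFA (subset construction, then merging equivalent states) gives the minimal DFA with states {n0, n1, n2}, start state n0, accepting states {n0, n1} and transitions n0: a→n1, b→n1; n1: a→n1, b→n2; n2: a→n2, b→n2.
Exploring the product automaton M × N from the start pair (0, n0), following both machines on each input symbol, reaches 5 state pairs: (0, n0), (0, n1), (2, n1), (2, n2), (4, n2).
M accepts in {0, 1} and N accepts in {n0, n1}. The reachable pairs whose M-component is accepting are (0, n0), (0, n1); in each of them the N-component is accepting too, so the product for L(M) \ L(N) (M-component accepting, N-component rejecting) has no reachable accepting pair and the difference is empty.
Hence every string in L(M) is also in L(N).

Yes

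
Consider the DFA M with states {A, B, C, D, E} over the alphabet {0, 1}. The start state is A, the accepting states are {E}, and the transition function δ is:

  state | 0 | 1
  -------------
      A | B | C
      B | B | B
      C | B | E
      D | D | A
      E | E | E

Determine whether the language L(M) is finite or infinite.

infinite

State E is reachable from the start and can reach an accepting state, and it lies on the cycle E → E.
Traversing that cycle any number of times yields accepted strings of unbounded length, so the language is infinite.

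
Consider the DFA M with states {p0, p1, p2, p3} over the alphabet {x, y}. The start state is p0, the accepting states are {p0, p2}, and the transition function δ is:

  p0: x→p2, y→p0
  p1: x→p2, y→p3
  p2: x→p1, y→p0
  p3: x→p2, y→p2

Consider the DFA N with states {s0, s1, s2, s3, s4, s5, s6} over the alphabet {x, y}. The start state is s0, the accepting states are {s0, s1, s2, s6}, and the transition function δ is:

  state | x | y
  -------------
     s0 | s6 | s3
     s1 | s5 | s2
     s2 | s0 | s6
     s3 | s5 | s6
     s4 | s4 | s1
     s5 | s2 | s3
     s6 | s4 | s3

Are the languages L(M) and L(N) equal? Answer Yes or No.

No

The string y is accepted by M but rejected by N.
So L(M) ≠ L(N).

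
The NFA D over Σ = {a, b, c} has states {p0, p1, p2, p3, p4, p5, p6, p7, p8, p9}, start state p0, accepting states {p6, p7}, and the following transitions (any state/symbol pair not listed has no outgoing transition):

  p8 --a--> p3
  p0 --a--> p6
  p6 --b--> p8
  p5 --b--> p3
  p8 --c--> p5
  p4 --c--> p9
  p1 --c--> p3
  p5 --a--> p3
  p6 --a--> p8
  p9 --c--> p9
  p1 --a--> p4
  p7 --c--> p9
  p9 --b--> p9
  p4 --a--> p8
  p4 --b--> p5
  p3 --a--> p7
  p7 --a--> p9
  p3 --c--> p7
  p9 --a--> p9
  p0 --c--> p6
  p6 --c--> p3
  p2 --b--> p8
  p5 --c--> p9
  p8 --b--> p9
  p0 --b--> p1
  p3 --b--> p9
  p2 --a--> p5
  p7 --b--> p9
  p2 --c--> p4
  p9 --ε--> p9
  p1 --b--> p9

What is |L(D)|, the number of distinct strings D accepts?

The useful subgraph on states {p0, p1, p3, p4, p5, p6, p7, p8} is acyclic, so L(D) is finite; the longest accepting path visits 7 useful states, giving maximum string length 6.
Counting accepting paths from p0 by length: 2 of length 1, 6 of length 3, 8 of length 4, 22 of length 5, 4 of length 6. Total 42.

42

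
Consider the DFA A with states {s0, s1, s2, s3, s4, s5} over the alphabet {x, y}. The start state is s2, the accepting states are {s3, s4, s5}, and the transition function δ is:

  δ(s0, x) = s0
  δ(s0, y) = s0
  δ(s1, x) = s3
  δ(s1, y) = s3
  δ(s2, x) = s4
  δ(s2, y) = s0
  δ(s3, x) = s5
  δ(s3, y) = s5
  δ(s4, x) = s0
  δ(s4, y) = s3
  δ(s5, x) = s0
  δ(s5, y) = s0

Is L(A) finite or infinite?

The useful states (reachable from s2 and able to reach an accepting state) are {s2, s3, s4, s5}.
Restricted to these states the transition graph has no cycle, so every accepting path has bounded length and L is finite.

finite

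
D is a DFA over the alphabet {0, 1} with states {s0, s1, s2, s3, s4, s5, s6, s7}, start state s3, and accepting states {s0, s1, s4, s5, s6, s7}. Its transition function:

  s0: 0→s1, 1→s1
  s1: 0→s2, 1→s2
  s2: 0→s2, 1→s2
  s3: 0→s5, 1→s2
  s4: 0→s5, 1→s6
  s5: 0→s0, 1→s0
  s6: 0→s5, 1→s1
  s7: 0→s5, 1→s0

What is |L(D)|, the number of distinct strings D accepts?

7

The useful subgraph on states {s0, s1, s3, s5} is acyclic, so L(D) is finite; the longest accepting path visits 4 useful states, giving maximum string length 3.
Counting accepting paths from s3 by length: 1 of length 1, 2 of length 2, 4 of length 3. Total 7.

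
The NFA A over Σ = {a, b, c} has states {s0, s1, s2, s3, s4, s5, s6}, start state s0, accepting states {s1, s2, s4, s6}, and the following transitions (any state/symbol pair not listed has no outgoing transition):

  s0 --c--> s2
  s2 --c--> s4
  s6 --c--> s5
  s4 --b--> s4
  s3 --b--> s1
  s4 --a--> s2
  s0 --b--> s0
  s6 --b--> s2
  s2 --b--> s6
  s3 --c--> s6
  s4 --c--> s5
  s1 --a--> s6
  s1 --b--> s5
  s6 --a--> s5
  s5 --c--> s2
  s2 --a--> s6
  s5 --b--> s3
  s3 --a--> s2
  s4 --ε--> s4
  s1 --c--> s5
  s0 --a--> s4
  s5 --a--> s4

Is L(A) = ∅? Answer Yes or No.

No

The string a is accepted: the run s0 → s4 ends in the accepting state s4.
Since at least one string is accepted, L(A) is not empty.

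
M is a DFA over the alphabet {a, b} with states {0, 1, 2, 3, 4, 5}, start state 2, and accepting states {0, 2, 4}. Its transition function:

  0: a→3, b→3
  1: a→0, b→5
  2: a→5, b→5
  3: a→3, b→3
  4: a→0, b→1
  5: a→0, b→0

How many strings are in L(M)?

5

The useful subgraph on states {0, 2, 5} is acyclic, so L(M) is finite; the longest accepting path visits 3 useful states, giving maximum string length 2.
Counting accepting paths from 2 by length: 1 of length 0, 4 of length 2. Total 5.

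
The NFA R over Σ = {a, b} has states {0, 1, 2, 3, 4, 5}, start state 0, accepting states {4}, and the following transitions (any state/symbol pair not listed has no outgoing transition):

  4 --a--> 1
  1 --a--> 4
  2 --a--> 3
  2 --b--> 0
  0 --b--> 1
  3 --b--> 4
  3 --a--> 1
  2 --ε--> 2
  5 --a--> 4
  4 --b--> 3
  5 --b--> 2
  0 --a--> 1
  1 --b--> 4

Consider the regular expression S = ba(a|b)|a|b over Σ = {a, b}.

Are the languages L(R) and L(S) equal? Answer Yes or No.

No

The string aa is accepted by R but rejected by S.
So L(R) ≠ L(S).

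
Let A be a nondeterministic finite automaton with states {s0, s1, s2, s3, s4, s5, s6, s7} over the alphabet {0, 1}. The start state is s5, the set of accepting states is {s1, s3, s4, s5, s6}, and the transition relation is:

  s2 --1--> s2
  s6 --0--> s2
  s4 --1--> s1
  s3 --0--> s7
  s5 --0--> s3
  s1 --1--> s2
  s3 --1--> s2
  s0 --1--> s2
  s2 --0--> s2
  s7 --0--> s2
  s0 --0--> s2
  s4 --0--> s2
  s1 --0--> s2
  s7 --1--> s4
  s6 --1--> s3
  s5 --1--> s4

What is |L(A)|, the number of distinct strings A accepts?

The useful subgraph on states {s1, s3, s4, s5, s7} is acyclic, so L(A) is finite; the longest accepting path visits 5 useful states, giving maximum string length 4.
Counting accepting paths from s5 by length: 1 of length 0, 2 of length 1, 1 of length 2, 1 of length 3, 1 of length 4. Total 6.

6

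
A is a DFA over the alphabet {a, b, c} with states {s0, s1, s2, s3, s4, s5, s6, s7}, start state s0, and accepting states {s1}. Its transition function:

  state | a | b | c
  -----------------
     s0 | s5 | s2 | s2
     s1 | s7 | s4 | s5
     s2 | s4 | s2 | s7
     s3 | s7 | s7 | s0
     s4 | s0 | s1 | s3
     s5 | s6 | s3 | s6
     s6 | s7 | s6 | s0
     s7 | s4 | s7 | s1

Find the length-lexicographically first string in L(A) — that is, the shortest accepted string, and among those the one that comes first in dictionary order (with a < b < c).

A breadth-first search from s0 reaches an accepting state first via the path s0 → s2 → s4 → s1 on input bab.
No string of length < 3 is accepted (BFS exhausts all shorter strings without reaching an accepting state), and bab is the lexicographically least accepting string of length 3.

bab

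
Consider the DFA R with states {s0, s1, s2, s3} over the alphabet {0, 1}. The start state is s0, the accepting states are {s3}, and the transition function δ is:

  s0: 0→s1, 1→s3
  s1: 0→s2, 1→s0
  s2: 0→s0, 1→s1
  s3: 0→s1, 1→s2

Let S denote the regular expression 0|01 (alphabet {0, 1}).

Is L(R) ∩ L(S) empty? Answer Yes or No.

Yes

Converting the expression S to a DFA (subset construction, then merging equivalent states) gives the minimal DFA with states {r0, r1, r2, r3}, start state r0, accepting states {r1, r3} and transitions r0: 0→r1, 1→r2; r1: 0→r2, 1→r3; r2: 0→r2, 1→r2; r3: 0→r2, 1→r2.
Exploring the product automaton R × S from the start pair (s0, r0), following both machines on each input symbol, reaches 7 state pairs: (s0, r0), (s1, r1), (s3, r2), (s2, r2), (s0, r3), (s1, r2), (s0, r2).
R accepts in {s3} and S accepts in {r1, r3}; no reachable pair has both components accepting, so no string drives both machines to acceptance simultaneously and L(R) ∩ L(S) = ∅.
So no string is accepted by both, and the intersection is empty.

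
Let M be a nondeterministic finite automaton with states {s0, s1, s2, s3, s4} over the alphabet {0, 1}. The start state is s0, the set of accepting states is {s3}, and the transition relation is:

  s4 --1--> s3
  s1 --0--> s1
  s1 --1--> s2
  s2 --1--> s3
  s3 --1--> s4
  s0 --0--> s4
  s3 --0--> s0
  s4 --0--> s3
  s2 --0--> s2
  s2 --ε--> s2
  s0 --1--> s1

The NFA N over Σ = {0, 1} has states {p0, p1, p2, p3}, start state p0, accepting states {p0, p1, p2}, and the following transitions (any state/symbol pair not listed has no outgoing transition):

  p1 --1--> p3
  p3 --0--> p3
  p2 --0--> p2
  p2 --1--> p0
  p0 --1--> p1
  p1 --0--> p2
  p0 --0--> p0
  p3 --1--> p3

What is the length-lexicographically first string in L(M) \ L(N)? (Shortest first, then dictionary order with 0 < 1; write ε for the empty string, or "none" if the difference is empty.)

The string 111 is accepted by M but not by N.
No shorter string lies in the difference, and 111 is the lexicographically first length-3 string in L(M) \ L(N).

111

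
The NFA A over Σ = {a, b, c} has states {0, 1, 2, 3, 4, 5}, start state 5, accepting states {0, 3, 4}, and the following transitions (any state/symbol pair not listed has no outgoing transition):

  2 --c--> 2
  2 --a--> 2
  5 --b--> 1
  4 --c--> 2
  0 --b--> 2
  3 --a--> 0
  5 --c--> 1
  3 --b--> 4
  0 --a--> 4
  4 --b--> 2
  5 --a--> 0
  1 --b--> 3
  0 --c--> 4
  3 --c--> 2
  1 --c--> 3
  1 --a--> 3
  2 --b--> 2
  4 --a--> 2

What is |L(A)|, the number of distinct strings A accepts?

33

The useful subgraph on states {0, 1, 3, 4, 5} is acyclic, so L(A) is finite; the longest accepting path visits 5 useful states, giving maximum string length 4.
Counting accepting paths from 5 by length: 1 of length 1, 8 of length 2, 12 of length 3, 12 of length 4. Total 33.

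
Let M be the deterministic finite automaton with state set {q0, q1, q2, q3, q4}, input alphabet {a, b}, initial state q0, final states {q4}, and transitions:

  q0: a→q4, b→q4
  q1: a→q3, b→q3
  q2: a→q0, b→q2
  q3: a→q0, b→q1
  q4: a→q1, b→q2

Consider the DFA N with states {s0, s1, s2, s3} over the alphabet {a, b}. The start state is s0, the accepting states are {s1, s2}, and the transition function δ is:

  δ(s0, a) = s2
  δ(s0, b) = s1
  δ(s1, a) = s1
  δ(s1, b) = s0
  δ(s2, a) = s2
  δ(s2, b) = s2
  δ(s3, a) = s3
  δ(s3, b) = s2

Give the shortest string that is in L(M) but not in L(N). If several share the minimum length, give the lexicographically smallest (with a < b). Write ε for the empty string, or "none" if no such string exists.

baaab

The string baaab is accepted by M but not by N.
No shorter string lies in the difference, and baaab is the lexicographically first length-5 string in L(M) \ L(N).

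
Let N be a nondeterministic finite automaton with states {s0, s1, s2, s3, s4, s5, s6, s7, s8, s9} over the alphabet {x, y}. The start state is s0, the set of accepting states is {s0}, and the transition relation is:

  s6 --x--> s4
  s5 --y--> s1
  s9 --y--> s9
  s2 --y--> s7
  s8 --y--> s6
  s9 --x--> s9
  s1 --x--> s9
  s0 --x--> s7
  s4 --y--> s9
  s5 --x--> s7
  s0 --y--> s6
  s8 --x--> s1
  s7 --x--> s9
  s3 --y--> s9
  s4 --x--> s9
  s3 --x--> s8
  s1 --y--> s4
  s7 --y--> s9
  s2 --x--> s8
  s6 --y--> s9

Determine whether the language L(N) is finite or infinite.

The useful states (reachable from s0 and able to reach an accepting state) are {s0}.
Restricted to these states the transition graph has no cycle, so every accepting path has bounded length and L is finite.

finite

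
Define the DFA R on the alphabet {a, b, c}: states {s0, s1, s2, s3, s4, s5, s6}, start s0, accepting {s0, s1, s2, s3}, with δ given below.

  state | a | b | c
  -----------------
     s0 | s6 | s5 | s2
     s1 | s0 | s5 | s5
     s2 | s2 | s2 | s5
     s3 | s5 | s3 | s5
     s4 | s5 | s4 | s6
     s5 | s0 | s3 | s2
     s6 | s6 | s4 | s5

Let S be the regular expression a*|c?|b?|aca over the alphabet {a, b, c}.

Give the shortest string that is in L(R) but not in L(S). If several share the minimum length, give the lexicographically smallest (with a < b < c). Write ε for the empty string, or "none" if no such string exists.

ba

The string ba is accepted by R but not by S.
No shorter string lies in the difference, and ba is the lexicographically first length-2 string in L(R) \ L(S).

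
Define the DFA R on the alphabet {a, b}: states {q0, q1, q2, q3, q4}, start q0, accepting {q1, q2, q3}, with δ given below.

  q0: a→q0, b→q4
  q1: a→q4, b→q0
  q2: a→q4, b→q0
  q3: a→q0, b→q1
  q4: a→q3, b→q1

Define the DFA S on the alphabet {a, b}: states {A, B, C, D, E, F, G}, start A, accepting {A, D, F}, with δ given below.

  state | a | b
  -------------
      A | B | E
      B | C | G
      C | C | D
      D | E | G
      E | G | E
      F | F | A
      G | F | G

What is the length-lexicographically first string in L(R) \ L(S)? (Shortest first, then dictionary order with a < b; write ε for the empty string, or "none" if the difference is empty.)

ba

The string ba is accepted by R but not by S.
No shorter string lies in the difference, and ba is the lexicographically first length-2 string in L(R) \ L(S).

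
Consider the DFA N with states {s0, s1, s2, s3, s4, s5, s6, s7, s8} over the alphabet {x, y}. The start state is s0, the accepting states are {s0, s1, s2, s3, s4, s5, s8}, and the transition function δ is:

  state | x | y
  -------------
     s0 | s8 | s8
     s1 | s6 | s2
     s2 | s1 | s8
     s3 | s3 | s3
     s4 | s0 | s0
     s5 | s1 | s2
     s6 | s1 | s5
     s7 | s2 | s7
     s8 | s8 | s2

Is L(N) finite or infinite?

State s8 is reachable from the start and can reach an accepting state, and it lies on the cycle s8 → s8.
Traversing that cycle any number of times yields accepted strings of unbounded length, so the language is infinite.

infinite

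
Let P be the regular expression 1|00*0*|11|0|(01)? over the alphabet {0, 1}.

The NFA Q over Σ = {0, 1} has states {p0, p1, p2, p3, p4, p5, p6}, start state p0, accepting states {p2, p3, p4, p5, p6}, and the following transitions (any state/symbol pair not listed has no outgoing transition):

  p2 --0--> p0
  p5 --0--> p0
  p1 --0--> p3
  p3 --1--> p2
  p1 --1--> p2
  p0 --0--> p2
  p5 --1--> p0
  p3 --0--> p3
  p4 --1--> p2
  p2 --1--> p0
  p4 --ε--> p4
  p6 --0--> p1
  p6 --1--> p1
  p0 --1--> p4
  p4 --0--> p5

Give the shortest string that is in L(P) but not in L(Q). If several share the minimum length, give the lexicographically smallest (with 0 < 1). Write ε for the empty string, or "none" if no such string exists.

ε

The empty string ε is accepted by P but not by Q.
Since ε is the unique shortest string, it is the required witness.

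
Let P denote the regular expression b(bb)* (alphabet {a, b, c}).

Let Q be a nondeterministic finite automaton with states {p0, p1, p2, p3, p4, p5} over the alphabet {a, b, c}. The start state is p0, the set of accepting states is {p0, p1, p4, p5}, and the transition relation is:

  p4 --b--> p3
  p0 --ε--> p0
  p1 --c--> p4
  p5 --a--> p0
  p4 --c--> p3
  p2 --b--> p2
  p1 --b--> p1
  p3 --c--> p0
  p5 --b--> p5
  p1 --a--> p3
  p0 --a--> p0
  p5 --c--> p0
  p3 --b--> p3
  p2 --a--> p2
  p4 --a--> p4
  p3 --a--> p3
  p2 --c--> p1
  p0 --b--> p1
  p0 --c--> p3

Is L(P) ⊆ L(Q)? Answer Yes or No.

Converting the expression P to a DFA (subset construction, then merging equivalent states) gives the minimal DFA with states {r0, r1, r2}, start state r0, accepting states {r2} and transitions r0: a→r1, b→r2, c→r1; r1: a→r1, b→r1, c→r1; r2: a→r1, b→r0, c→r1.
Exploring the product automaton P × Q from the start pair (r0, p0), following both machines on each input symbol, reaches 7 state pairs: (r0, p0), (r1, p0), (r2, p1), (r1, p3), (r1, p1), (r0, p1), (r1, p4).
P accepts in {r2} and Q accepts in {p0, p1, p4, p5}. The reachable pairs whose P-component is accepting are (r2, p1); in each of them the Q-component is accepting too, so the product for L(P) \ L(Q) (P-component accepting, Q-component rejecting) has no reachable accepting pair and the difference is empty.
Hence every string in L(P) is also in L(Q).

Yes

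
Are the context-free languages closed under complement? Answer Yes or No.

No

CFLs are closed under union, so if they were also closed under complement they would be closed under intersection by De Morgan (L₁ ∩ L₂ is the complement of the union of the complements). But {aⁿbⁿcᵐ} ∩ {aᵐbⁿcⁿ} = {aⁿbⁿcⁿ} is not context-free although both operands are.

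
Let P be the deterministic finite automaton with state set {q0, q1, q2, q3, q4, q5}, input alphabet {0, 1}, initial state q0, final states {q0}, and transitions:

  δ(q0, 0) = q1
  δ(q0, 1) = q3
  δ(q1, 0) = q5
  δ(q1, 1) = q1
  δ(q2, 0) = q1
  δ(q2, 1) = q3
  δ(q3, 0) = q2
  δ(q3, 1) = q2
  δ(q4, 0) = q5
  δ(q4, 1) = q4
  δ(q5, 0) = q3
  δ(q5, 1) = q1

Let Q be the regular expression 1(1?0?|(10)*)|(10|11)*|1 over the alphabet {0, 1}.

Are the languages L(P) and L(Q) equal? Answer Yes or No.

No

The string 1 is accepted by Q but rejected by P.
So L(P) ≠ L(Q).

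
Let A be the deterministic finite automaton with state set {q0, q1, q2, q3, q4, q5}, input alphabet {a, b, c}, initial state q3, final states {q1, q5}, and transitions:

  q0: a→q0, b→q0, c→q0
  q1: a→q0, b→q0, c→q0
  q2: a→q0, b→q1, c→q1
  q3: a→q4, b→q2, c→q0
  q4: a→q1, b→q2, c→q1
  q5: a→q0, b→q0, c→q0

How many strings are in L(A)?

The useful subgraph on states {q1, q2, q3, q4} is acyclic, so L(A) is finite; the longest accepting path visits 4 useful states, giving maximum string length 3.
Counting accepting paths from q3 by length: 4 of length 2, 2 of length 3. Total 6.

6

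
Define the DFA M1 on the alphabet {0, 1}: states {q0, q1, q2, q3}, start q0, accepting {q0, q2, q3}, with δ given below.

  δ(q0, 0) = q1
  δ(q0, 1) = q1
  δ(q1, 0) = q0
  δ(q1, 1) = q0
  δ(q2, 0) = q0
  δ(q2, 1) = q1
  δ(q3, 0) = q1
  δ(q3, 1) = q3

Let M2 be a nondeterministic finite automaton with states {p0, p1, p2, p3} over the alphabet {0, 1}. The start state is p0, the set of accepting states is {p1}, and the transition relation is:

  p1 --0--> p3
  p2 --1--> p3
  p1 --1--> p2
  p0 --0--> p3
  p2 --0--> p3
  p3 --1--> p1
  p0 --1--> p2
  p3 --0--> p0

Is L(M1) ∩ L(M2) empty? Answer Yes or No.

No

The string 01 is accepted by both M1 and M2.
Hence L(M1) ∩ L(M2) ≠ ∅.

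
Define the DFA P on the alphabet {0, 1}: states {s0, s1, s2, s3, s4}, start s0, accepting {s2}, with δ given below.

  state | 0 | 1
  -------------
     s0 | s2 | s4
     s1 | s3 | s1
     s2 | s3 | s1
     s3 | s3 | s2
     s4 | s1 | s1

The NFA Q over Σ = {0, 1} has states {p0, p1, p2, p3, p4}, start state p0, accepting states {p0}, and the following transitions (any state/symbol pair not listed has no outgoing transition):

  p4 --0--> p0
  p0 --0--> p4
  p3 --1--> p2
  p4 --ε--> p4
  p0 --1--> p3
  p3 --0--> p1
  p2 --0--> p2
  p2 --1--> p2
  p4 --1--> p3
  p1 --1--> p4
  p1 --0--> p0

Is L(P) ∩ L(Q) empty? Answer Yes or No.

Yes

Exploring the product automaton P × Q from the start pair (s0, p0), following both machines on each input symbol, reaches 13 state pairs: (s0, p0), (s2, p4), (s4, p3), (s3, p0), (s1, p3), (s1, p1), (s1, p2), (s3, p4), (s2, p3), (s3, p1), (s1, p4), (s3, p2), (s2, p2).
P accepts in {s2} and Q accepts in {p0}; no reachable pair has both components accepting, so no string drives both machines to acceptance simultaneously and L(P) ∩ L(Q) = ∅.
So no string is accepted by both, and the intersection is empty.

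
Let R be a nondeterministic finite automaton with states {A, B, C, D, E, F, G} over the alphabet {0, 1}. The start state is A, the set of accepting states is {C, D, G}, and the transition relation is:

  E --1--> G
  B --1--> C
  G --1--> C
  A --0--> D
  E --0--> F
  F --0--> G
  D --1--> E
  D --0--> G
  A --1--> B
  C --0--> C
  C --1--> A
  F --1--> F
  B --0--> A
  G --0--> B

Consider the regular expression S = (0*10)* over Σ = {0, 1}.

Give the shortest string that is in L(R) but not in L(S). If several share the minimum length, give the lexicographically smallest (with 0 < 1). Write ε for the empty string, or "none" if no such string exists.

0

The string 0 is accepted by R but not by S.
No shorter string lies in the difference, and 0 is the lexicographically first length-1 string in L(R) \ L(S).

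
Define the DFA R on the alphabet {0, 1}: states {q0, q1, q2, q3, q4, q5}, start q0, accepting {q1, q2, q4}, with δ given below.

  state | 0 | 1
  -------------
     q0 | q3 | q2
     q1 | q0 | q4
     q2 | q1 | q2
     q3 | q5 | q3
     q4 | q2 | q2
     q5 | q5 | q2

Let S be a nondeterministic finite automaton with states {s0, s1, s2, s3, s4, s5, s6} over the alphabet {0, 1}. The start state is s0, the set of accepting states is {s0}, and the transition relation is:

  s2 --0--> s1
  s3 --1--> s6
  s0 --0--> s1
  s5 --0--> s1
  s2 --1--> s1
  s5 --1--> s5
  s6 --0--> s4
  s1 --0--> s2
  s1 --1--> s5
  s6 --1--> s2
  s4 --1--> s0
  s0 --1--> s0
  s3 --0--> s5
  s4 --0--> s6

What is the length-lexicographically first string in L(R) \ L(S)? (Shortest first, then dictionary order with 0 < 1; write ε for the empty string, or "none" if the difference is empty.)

The string 10 is accepted by R but not by S.
No shorter string lies in the difference, and 10 is the lexicographically first length-2 string in L(R) \ L(S).

10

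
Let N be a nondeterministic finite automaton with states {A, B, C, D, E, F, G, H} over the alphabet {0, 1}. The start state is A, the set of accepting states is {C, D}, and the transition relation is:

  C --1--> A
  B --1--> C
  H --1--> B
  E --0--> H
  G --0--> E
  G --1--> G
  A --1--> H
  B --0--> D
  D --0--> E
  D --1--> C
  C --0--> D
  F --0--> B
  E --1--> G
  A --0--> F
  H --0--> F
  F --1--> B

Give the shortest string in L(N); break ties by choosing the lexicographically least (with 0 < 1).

000

A breadth-first search from A reaches an accepting state first via the path A → F → B → D on input 000.
No string of length < 3 is accepted (BFS exhausts all shorter strings without reaching an accepting state), and 000 is the lexicographically least accepting string of length 3.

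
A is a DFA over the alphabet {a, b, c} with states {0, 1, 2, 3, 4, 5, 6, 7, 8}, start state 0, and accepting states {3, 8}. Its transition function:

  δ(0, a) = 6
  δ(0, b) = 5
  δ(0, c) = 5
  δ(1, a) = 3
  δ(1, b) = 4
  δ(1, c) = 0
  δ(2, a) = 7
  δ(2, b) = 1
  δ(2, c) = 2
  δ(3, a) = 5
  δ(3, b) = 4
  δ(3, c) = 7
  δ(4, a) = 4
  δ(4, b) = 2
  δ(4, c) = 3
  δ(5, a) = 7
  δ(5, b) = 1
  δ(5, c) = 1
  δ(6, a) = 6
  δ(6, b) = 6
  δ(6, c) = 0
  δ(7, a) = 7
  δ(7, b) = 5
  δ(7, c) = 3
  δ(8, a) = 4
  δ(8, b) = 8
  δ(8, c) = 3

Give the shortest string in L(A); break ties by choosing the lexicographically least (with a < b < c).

A breadth-first search from 0 reaches an accepting state first via the path 0 → 5 → 7 → 3 on input bac.
No string of length < 3 is accepted (BFS exhausts all shorter strings without reaching an accepting state), and bac is the lexicographically least accepting string of length 3.

bac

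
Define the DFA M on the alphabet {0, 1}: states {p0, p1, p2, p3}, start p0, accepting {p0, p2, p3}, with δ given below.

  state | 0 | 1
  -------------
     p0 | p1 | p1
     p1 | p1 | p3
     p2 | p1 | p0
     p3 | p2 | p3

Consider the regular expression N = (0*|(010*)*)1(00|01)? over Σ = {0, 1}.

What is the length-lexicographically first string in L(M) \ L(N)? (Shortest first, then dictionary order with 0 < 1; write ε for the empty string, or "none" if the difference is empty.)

ε

The empty string ε is accepted by M but not by N.
Since ε is the unique shortest string, it is the required witness.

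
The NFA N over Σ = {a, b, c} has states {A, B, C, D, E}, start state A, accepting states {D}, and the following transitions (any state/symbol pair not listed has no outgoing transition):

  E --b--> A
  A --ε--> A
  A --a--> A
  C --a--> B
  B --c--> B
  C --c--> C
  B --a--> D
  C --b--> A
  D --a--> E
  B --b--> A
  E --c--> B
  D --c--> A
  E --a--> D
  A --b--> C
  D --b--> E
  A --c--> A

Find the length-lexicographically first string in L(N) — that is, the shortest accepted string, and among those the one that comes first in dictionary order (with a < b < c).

baa

A breadth-first search from A reaches an accepting state first via the path A → C → B → D on input baa.
No string of length < 3 is accepted (BFS exhausts all shorter strings without reaching an accepting state), and baa is the lexicographically least accepting string of length 3.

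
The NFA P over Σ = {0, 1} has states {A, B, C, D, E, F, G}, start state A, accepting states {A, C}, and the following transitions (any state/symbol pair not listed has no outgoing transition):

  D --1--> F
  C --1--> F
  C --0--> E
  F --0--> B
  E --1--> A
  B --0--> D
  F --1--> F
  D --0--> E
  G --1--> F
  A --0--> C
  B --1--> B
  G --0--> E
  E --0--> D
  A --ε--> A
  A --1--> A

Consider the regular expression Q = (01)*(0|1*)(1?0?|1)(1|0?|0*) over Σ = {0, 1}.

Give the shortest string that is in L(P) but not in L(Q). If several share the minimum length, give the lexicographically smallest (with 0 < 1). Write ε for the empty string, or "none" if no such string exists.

0010

The string 0010 is accepted by P but not by Q.
No shorter string lies in the difference, and 0010 is the lexicographically first length-4 string in L(P) \ L(Q).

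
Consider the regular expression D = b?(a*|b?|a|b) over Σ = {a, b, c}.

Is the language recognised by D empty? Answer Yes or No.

The empty string ε matches the expression, so it belongs to L(D).
Since L(D) contains at least one string, it is not empty.

No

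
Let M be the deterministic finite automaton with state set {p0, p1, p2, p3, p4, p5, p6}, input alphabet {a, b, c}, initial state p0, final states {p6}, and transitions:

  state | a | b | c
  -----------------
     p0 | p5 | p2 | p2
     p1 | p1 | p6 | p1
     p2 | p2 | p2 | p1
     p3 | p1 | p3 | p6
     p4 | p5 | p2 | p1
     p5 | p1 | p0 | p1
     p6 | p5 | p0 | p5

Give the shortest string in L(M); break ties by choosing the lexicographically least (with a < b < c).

A breadth-first search from p0 reaches an accepting state first via the path p0 → p5 → p1 → p6 on input aab.
No string of length < 3 is accepted (BFS exhausts all shorter strings without reaching an accepting state), and aab is the lexicographically least accepting string of length 3.

aab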